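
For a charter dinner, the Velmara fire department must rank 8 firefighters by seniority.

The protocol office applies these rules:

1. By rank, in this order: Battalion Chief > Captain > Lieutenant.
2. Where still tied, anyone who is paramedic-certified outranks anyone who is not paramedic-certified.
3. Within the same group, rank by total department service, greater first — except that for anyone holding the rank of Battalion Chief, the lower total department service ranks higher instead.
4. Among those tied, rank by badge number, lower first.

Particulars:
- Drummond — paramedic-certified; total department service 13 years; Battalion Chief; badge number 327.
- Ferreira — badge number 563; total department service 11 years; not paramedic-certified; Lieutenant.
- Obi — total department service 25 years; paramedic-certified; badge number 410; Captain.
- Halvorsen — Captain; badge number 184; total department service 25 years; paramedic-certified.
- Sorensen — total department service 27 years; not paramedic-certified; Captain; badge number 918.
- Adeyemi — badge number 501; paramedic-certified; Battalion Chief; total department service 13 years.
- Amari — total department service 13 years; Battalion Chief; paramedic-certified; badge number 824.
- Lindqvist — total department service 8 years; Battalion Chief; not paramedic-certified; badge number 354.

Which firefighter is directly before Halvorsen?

Lindqvist

By rank: Drummond, Adeyemi, Amari and Lindqvist (Battalion Chief); then Halvorsen, Obi and Sorensen (Captain); then Ferreira (Lieutenant).
Among Drummond, Adeyemi, Amari and Lindqvist, paramedic-certified before not paramedic-certified: Drummond, Adeyemi and Amari (paramedic-certified) before Lindqvist (not paramedic-certified).
Drummond, Adeyemi and Amari all have total department service 13 years, so the next rule applies.
Among Drummond, Adeyemi and Amari, by badge number (lower first): Drummond (327) before Adeyemi (501) before Amari (824).
Among Halvorsen, Obi and Sorensen, paramedic-certified before not paramedic-certified: Halvorsen and Obi (paramedic-certified) before Sorensen (not paramedic-certified).
Halvorsen and Obi both have total department service 25 years, so the next rule applies.
Among Halvorsen and Obi, by badge number (lower first): Halvorsen (184) before Obi (410).
Order: Drummond, Adeyemi, Amari, Lindqvist, Halvorsen, Obi, Sorensen, Ferreira.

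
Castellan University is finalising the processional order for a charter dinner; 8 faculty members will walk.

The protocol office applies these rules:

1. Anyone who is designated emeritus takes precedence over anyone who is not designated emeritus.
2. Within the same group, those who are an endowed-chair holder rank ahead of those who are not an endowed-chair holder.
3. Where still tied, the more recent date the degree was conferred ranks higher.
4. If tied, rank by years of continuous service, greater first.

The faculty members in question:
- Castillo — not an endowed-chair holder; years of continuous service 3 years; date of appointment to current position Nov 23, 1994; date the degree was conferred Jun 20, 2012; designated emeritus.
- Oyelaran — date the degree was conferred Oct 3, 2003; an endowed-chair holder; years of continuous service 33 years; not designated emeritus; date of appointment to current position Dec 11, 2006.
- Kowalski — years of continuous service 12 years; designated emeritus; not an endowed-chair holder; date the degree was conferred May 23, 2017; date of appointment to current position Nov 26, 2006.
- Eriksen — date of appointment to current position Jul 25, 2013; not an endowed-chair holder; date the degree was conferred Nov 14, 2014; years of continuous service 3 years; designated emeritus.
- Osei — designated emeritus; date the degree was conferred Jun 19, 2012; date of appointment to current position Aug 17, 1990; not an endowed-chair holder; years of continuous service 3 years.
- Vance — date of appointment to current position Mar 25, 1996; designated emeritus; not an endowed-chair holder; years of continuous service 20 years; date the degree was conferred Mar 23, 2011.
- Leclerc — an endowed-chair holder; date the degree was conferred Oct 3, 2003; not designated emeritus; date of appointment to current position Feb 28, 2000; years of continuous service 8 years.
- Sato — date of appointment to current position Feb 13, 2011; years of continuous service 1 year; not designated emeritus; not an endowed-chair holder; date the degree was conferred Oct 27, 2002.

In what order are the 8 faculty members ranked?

By the first rule: Kowalski, Eriksen, Castillo, Osei and Vance (each designated emeritus); then Oyelaran, Leclerc and Sato (each not designated emeritus).
Kowalski, Eriksen, Castillo, Osei and Vance are each not an endowed-chair holder, so the next rule applies.
Among Kowalski, Eriksen, Castillo, Osei and Vance, by date the degree was conferred (later first): Kowalski (May 23, 2017) before Eriksen (Nov 14, 2014) before Castillo (Jun 20, 2012) before Osei (Jun 19, 2012) before Vance (Mar 23, 2011).
Among Oyelaran, Leclerc and Sato, an endowed-chair holder before not an endowed-chair holder: Oyelaran and Leclerc (an endowed-chair holder) before Sato (not an endowed-chair holder).
Oyelaran and Leclerc both have date the degree was conferred Oct 3, 2003, so the next rule applies.
Among Oyelaran and Leclerc, by years of continuous service (higher first): Oyelaran (33 years) before Leclerc (8 years).
Full order: Kowalski, Eriksen, Castillo, Osei, Vance, Oyelaran, Leclerc, Sato.

Kowalski, Eriksen, Castillo, Osei, Vance, Oyelaran, Leclerc, Sato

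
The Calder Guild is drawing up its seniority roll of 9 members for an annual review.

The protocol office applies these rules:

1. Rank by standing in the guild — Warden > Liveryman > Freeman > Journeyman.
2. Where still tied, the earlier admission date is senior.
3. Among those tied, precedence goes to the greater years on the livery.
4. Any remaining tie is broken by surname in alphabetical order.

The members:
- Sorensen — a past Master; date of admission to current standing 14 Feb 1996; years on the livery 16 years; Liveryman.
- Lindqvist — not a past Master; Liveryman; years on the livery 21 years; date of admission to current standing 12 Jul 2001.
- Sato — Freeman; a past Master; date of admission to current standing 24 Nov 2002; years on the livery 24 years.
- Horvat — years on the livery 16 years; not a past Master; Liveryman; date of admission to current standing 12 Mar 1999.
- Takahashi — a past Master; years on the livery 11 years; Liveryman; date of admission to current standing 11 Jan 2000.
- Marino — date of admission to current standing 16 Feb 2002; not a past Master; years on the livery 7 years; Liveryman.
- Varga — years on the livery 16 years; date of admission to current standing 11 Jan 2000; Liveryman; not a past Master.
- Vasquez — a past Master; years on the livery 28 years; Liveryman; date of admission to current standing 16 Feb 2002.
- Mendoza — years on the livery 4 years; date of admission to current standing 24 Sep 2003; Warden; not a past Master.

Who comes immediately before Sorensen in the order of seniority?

By standing in the guild: Mendoza (Warden); then Sorensen, Horvat, Varga, Takahashi, Lindqvist, Vasquez and Marino (Liveryman); then Sato (Freeman).
Among Sorensen, Horvat, Varga, Takahashi, Lindqvist, Vasquez and Marino, by date of admission to current standing (earlier first): Sorensen (14 Feb 1996) before Horvat (12 Mar 1999) before Varga and Takahashi (11 Jan 2000) before Lindqvist (12 Jul 2001) before Vasquez and Marino (16 Feb 2002).
Among Varga and Takahashi, by years on the livery (higher first): Varga (16 years) before Takahashi (11 years).
Among Vasquez and Marino, by years on the livery (higher first): Vasquez (28 years) before Marino (7 years).
Order: Mendoza, Sorensen, Horvat, Varga, Takahashi, Lindqvist, Vasquez, Marino, Sato.

Mendoza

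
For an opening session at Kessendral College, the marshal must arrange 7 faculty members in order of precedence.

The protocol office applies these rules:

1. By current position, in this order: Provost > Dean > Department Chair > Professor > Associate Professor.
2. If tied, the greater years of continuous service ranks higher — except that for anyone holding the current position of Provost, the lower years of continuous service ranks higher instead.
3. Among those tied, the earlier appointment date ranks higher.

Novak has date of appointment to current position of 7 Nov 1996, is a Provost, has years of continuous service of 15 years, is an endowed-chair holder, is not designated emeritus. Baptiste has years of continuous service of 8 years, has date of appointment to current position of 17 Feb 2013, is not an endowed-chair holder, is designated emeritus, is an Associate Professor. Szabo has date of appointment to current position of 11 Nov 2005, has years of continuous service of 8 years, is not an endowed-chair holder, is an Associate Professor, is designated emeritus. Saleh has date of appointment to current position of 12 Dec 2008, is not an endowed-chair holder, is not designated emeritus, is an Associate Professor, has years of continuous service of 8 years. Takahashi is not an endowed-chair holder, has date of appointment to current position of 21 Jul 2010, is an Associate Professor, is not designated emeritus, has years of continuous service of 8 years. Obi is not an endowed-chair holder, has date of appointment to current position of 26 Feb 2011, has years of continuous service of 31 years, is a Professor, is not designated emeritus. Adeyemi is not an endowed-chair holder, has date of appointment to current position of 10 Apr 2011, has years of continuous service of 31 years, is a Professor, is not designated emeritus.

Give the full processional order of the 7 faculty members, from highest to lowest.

By current position: Novak (Provost); then Obi and Adeyemi (Professor); then Szabo, Saleh, Takahashi and Baptiste (Associate Professor).
Obi and Adeyemi both have years of continuous service 31 years, so the next rule applies.
Among Obi and Adeyemi, by date of appointment to current position (earlier first): Obi (26 Feb 2011) before Adeyemi (10 Apr 2011).
Szabo, Saleh, Takahashi and Baptiste all have years of continuous service 8 years, so the next rule applies.
Among Szabo, Saleh, Takahashi and Baptiste, by date of appointment to current position (earlier first): Szabo (11 Nov 2005) before Saleh (12 Dec 2008) before Takahashi (21 Jul 2010) before Baptiste (17 Feb 2013).
Full order: Novak, Obi, Adeyemi, Szabo, Saleh, Takahashi, Baptiste.

Novak, Obi, Adeyemi, Szabo, Saleh, Takahashi, Baptiste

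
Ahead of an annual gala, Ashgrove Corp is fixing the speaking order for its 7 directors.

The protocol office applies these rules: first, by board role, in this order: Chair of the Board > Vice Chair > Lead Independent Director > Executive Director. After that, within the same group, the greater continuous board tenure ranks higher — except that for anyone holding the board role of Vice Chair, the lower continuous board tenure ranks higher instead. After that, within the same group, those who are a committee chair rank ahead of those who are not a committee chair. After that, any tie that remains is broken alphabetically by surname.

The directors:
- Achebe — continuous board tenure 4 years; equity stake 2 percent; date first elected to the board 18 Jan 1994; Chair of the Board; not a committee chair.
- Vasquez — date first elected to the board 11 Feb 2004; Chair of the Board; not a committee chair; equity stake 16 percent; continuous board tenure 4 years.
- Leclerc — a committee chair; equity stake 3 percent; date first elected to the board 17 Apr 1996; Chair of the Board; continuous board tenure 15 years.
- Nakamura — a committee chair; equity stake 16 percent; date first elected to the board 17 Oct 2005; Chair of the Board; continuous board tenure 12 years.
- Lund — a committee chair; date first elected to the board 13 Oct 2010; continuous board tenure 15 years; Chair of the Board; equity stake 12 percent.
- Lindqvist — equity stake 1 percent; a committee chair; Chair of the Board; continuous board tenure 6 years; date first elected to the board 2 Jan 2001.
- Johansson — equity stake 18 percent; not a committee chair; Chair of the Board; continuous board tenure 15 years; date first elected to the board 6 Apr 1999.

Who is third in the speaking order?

By board role: Leclerc, Lund, Johansson, Nakamura, Lindqvist, Achebe and Vasquez (Chair of the Board).
Among Leclerc, Lund, Johansson, Nakamura, Lindqvist, Achebe and Vasquez, by continuous board tenure (higher first): Leclerc, Lund and Johansson (15 years) before Nakamura (12 years) before Lindqvist (6 years) before Achebe and Vasquez (4 years).
Among Leclerc, Lund and Johansson, a committee chair before not a committee chair: Leclerc and Lund (a committee chair) before Johansson (not a committee chair).
Among Leclerc and Lund, alphabetically by surname: Leclerc before Lund.
Achebe and Vasquez are each not a committee chair, so the next rule applies.
Among Achebe and Vasquez, alphabetically by surname: Achebe before Vasquez.
Order: Leclerc, Lund, Johansson, Nakamura, Lindqvist, Achebe, Vasquez.

Johansson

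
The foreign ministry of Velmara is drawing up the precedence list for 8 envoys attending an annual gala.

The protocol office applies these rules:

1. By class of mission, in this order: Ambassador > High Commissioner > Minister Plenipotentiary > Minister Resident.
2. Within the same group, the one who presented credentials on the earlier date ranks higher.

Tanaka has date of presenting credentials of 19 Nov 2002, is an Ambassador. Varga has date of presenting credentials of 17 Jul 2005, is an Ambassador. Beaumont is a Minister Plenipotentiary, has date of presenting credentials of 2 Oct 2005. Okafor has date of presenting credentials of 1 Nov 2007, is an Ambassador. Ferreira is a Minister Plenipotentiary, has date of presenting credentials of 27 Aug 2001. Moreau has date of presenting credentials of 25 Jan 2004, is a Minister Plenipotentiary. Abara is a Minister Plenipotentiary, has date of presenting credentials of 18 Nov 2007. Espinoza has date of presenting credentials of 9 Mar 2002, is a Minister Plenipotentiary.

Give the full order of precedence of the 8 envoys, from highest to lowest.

By class of mission: Tanaka, Varga and Okafor (Ambassador); then Ferreira, Espinoza, Moreau, Beaumont and Abara (Minister Plenipotentiary).
Among Tanaka, Varga and Okafor, by date of presenting credentials (earlier first): Tanaka (19 Nov 2002) before Varga (17 Jul 2005) before Okafor (1 Nov 2007).
Among Ferreira, Espinoza, Moreau, Beaumont and Abara, by date of presenting credentials (earlier first): Ferreira (27 Aug 2001) before Espinoza (9 Mar 2002) before Moreau (25 Jan 2004) before Beaumont (2 Oct 2005) before Abara (18 Nov 2007).
Full order: Tanaka, Varga, Okafor, Ferreira, Espinoza, Moreau, Beaumont, Abara.

Tanaka, Varga, Okafor, Ferreira, Espinoza, Moreau, Beaumont, Abara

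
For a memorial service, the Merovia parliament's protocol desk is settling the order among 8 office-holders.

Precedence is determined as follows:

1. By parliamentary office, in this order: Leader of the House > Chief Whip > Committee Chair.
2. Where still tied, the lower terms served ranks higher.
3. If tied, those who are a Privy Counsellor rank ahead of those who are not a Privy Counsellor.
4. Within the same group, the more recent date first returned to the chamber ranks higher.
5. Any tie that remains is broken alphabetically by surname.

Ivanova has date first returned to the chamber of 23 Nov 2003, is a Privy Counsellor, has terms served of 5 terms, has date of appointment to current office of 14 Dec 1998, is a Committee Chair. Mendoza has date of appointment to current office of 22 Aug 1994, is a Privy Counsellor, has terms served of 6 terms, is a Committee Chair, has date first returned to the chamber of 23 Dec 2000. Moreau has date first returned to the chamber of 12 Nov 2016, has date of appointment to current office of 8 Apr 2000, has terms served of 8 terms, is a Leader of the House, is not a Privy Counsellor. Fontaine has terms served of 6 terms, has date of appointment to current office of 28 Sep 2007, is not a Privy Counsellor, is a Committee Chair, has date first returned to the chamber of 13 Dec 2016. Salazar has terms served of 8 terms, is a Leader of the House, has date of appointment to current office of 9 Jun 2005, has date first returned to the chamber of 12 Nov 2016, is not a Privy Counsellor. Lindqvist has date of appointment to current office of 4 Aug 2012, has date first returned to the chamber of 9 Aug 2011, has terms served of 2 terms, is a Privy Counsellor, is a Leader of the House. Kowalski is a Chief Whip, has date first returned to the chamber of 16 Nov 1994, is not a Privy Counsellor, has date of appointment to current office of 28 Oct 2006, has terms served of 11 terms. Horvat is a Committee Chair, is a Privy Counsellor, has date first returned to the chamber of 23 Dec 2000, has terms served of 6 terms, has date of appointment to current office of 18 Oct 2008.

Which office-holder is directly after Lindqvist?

Moreau

By parliamentary office: Lindqvist, Moreau and Salazar (Leader of the House); then Kowalski (Chief Whip); then Ivanova, Horvat, Mendoza and Fontaine (Committee Chair).
Among Lindqvist, Moreau and Salazar, by terms served (lower first): Lindqvist (2 terms) before Moreau and Salazar (8 terms).
Moreau and Salazar are each not a Privy Counsellor, so the next rule applies.
Moreau and Salazar both have date first returned to the chamber 12 Nov 2016, so the next rule applies.
Among Moreau and Salazar, alphabetically by surname: Moreau before Salazar.
Among Ivanova, Horvat, Mendoza and Fontaine, by terms served (lower first): Ivanova (5 terms) before Horvat, Mendoza and Fontaine (6 terms).
Among Horvat, Mendoza and Fontaine, a Privy Counsellor before not a Privy Counsellor: Horvat and Mendoza (a Privy Counsellor) before Fontaine (not a Privy Counsellor).
Horvat and Mendoza both have date first returned to the chamber 23 Dec 2000, so the next rule applies.
Among Horvat and Mendoza, alphabetically by surname: Horvat before Mendoza.
Order: Lindqvist, Moreau, Salazar, Kowalski, Ivanova, Horvat, Mendoza, Fontaine.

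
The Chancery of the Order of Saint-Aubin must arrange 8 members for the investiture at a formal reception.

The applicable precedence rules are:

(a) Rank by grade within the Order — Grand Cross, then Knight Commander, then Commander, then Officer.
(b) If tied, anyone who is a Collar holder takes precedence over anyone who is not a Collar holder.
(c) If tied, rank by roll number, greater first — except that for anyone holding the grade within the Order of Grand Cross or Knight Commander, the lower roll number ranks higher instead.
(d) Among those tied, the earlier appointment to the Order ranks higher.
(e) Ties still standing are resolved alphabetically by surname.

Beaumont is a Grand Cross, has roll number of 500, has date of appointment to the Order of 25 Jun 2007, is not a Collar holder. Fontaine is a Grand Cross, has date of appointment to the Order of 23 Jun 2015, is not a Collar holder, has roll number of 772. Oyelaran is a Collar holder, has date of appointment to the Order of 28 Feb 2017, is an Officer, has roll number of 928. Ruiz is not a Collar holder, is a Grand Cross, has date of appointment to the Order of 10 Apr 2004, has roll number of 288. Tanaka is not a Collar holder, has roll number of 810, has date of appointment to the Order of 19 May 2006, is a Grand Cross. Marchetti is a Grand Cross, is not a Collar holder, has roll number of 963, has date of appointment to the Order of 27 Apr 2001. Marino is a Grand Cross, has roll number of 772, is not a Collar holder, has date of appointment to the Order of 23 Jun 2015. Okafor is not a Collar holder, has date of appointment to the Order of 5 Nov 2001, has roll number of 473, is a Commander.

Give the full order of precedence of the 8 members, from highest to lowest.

Ruiz, Beaumont, Fontaine, Marino, Tanaka, Marchetti, Okafor, Oyelaran

By grade within the Order: Ruiz, Beaumont, Fontaine, Marino, Tanaka and Marchetti (Grand Cross); then Okafor (Commander); then Oyelaran (Officer).
Ruiz, Beaumont, Fontaine, Marino, Tanaka and Marchetti are each not a Collar holder, so the next rule applies.
Among Ruiz, Beaumont, Fontaine, Marino, Tanaka and Marchetti, by roll number (lower first) (reversed rule for this group): Ruiz (288) before Beaumont (500) before Fontaine and Marino (772) before Tanaka (810) before Marchetti (963).
Fontaine and Marino both have date of appointment to the Order 23 Jun 2015, so the next rule applies.
Among Fontaine and Marino, alphabetically by surname: Fontaine before Marino.
Full order: Ruiz, Beaumont, Fontaine, Marino, Tanaka, Marchetti, Okafor, Oyelaran.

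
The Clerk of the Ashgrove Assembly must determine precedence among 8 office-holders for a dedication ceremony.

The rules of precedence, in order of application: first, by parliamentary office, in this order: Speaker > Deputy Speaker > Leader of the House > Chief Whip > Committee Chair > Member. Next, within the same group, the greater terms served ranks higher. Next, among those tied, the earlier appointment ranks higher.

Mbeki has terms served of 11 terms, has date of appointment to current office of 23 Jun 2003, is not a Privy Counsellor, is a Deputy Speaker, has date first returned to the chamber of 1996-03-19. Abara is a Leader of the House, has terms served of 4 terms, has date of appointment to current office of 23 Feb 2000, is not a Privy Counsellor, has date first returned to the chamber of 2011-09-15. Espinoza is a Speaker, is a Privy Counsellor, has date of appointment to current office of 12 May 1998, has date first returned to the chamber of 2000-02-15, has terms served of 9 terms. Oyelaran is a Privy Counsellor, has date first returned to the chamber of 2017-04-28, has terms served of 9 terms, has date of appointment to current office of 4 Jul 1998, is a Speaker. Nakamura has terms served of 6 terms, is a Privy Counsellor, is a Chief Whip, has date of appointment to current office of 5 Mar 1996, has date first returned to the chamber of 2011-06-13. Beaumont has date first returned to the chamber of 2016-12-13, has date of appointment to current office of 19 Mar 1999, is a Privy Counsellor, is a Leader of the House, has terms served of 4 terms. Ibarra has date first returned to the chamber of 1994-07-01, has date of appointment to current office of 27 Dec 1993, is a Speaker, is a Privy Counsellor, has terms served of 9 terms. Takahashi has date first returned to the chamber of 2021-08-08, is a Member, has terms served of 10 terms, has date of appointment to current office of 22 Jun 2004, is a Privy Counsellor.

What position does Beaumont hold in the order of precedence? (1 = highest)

By parliamentary office: Ibarra, Espinoza and Oyelaran (Speaker); then Mbeki (Deputy Speaker); then Beaumont and Abara (Leader of the House); then Nakamura (Chief Whip); then Takahashi (Member).
Ibarra, Espinoza and Oyelaran all have terms served 9 terms, so the next rule applies.
Among Ibarra, Espinoza and Oyelaran, by date of appointment to current office (earlier first): Ibarra (27 Dec 1993) before Espinoza (12 May 1998) before Oyelaran (4 Jul 1998).
Beaumont and Abara both have terms served 4 terms, so the next rule applies.
Among Beaumont and Abara, by date of appointment to current office (earlier first): Beaumont (19 Mar 1999) before Abara (23 Feb 2000).
Order: Ibarra, Espinoza, Oyelaran, Mbeki, Beaumont, Abara, Nakamura, Takahashi. So position 5.

5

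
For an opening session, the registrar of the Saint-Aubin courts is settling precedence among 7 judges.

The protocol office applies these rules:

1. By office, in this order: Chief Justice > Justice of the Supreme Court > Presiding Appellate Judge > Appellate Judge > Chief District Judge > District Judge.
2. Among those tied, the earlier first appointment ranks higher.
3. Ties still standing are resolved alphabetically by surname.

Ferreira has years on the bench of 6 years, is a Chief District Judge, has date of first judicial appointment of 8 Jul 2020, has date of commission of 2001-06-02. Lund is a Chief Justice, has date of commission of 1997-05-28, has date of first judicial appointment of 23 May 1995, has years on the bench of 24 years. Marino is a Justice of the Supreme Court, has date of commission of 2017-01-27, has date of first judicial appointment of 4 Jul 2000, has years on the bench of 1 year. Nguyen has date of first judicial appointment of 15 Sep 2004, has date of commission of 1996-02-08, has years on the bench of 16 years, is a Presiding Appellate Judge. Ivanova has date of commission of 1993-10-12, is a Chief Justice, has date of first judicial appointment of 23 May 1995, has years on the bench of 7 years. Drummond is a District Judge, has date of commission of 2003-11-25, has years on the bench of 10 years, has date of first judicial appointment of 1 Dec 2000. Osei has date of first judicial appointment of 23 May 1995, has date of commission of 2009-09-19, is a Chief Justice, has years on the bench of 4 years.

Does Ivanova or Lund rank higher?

Ivanova

By office: Ivanova, Lund and Osei (Chief Justice); then Marino (Justice of the Supreme Court); then Nguyen (Presiding Appellate Judge); then Ferreira (Chief District Judge); then Drummond (District Judge).
Ivanova, Lund and Osei all have date of first judicial appointment 23 May 1995, so the next rule applies.
Among Ivanova, Lund and Osei, alphabetically by surname: Ivanova before Lund before Osei.
So Ivanova takes precedence.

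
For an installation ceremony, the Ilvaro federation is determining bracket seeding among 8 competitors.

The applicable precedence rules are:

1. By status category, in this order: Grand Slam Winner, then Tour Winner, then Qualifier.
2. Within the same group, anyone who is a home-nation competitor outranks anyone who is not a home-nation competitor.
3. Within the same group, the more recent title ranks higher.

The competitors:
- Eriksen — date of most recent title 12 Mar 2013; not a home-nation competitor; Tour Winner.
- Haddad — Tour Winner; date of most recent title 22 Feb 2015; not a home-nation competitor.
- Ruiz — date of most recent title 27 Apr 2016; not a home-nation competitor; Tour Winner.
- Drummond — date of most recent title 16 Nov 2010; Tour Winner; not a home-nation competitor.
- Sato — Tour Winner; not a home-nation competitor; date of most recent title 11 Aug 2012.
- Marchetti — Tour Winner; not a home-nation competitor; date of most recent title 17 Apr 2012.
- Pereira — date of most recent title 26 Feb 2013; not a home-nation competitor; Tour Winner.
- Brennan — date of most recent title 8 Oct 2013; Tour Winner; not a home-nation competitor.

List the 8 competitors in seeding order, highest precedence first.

By status category: Ruiz, Haddad, Brennan, Eriksen, Pereira, Sato, Marchetti and Drummond (Tour Winner).
Ruiz, Haddad, Brennan, Eriksen, Pereira, Sato, Marchetti and Drummond are each not a home-nation competitor, so the next rule applies.
Among Ruiz, Haddad, Brennan, Eriksen, Pereira, Sato, Marchetti and Drummond, by date of most recent title (later first): Ruiz (27 Apr 2016) before Haddad (22 Feb 2015) before Brennan (8 Oct 2013) before Eriksen (12 Mar 2013) before Pereira (26 Feb 2013) before Sato (11 Aug 2012) before Marchetti (17 Apr 2012) before Drummond (16 Nov 2010).
Full order: Ruiz, Haddad, Brennan, Eriksen, Pereira, Sato, Marchetti, Drummond.

Ruiz, Haddad, Brennan, Eriksen, Pereira, Sato, Marchetti, Drummond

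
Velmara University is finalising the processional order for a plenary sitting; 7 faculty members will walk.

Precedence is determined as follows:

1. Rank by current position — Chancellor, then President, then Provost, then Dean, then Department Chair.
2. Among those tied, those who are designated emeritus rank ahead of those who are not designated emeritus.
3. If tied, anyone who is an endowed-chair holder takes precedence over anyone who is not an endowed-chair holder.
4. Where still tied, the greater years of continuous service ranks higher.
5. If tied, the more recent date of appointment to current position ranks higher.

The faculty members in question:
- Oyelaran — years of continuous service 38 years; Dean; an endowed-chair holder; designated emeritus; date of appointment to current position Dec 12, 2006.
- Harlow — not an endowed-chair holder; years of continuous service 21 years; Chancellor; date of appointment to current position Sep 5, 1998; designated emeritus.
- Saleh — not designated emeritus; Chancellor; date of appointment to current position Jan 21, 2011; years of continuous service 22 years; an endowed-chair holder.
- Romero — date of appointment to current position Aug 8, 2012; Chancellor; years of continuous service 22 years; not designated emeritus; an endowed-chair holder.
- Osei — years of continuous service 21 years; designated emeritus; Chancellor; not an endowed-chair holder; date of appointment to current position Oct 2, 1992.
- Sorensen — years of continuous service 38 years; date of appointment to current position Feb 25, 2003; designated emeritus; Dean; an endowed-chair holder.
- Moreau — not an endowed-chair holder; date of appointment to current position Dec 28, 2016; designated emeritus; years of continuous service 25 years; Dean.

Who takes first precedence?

Harlow

By current position: Harlow, Osei, Romero and Saleh (Chancellor); then Oyelaran, Sorensen and Moreau (Dean).
Among Harlow, Osei, Romero and Saleh, designated emeritus before not designated emeritus: Harlow and Osei (designated emeritus) before Romero and Saleh (not designated emeritus).
Harlow and Osei are each not an endowed-chair holder, so the next rule applies.
Harlow and Osei both have years of continuous service 21 years, so the next rule applies.
Among Harlow and Osei, by date of appointment to current position (later first): Harlow (Sep 5, 1998) before Osei (Oct 2, 1992).
Romero and Saleh are each an endowed-chair holder, so the next rule applies.
Romero and Saleh both have years of continuous service 22 years, so the next rule applies.
Among Romero and Saleh, by date of appointment to current position (later first): Romero (Aug 8, 2012) before Saleh (Jan 21, 2011).
Oyelaran, Sorensen and Moreau are each designated emeritus, so the next rule applies.
Among Oyelaran, Sorensen and Moreau, an endowed-chair holder before not an endowed-chair holder: Oyelaran and Sorensen (an endowed-chair holder) before Moreau (not an endowed-chair holder).
Oyelaran and Sorensen both have years of continuous service 38 years, so the next rule applies.
Among Oyelaran and Sorensen, by date of appointment to current position (later first): Oyelaran (Dec 12, 2006) before Sorensen (Feb 25, 2003).
Order: Harlow, Osei, Romero, Saleh, Oyelaran, Sorensen, Moreau.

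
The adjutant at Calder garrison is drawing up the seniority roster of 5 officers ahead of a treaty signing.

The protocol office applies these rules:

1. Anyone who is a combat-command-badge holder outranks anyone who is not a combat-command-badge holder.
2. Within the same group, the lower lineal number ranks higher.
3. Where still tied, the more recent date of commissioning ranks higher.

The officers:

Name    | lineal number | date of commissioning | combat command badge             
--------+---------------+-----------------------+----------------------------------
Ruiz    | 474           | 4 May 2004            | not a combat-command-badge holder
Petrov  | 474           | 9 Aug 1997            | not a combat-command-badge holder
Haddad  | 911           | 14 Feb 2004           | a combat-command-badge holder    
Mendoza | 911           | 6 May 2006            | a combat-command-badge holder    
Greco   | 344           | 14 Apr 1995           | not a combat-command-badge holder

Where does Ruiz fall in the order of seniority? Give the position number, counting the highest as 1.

By the first rule: Mendoza and Haddad (both a combat-command-badge holder); then Greco, Ruiz and Petrov (each not a combat-command-badge holder).
Mendoza and Haddad both have lineal number 911, so the next rule applies.
Among Mendoza and Haddad, by date of commissioning (later first): Mendoza (6 May 2006) before Haddad (14 Feb 2004).
Among Greco, Ruiz and Petrov, by lineal number (lower first): Greco (344) before Ruiz and Petrov (474).
Among Ruiz and Petrov, by date of commissioning (later first): Ruiz (4 May 2004) before Petrov (9 Aug 1997).
Order: Mendoza, Haddad, Greco, Ruiz, Petrov. So position 4.

4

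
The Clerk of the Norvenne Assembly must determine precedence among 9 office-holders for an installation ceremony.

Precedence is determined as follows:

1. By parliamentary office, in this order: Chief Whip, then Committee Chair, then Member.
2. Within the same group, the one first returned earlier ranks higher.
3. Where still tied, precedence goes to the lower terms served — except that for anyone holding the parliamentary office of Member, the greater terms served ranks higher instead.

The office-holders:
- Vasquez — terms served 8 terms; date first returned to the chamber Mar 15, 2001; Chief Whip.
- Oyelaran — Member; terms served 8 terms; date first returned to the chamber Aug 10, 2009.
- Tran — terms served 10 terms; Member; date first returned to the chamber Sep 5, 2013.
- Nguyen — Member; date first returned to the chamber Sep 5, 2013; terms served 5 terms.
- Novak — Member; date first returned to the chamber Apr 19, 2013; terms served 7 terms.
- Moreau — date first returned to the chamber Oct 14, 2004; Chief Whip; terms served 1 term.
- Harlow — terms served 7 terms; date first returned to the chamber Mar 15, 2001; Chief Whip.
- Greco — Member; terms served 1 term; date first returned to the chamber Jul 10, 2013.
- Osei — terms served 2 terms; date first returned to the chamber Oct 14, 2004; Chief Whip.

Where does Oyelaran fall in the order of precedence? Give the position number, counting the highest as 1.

By parliamentary office: Harlow, Vasquez, Moreau and Osei (Chief Whip); then Oyelaran, Novak, Greco, Tran and Nguyen (Member).
Among Harlow, Vasquez, Moreau and Osei, by date first returned to the chamber (earlier first): Harlow and Vasquez (Mar 15, 2001) before Moreau and Osei (Oct 14, 2004).
Among Harlow and Vasquez, by terms served (lower first): Harlow (7 terms) before Vasquez (8 terms).
Among Moreau and Osei, by terms served (lower first): Moreau (1 term) before Osei (2 terms).
Among Oyelaran, Novak, Greco, Tran and Nguyen, by date first returned to the chamber (earlier first): Oyelaran (Aug 10, 2009) before Novak (Apr 19, 2013) before Greco (Jul 10, 2013) before Tran and Nguyen (Sep 5, 2013).
Among Tran and Nguyen, by terms served (higher first) (reversed rule for this group): Tran (10 terms) before Nguyen (5 terms).
Order: Harlow, Vasquez, Moreau, Osei, Oyelaran, Novak, Greco, Tran, Nguyen. So position 5.

5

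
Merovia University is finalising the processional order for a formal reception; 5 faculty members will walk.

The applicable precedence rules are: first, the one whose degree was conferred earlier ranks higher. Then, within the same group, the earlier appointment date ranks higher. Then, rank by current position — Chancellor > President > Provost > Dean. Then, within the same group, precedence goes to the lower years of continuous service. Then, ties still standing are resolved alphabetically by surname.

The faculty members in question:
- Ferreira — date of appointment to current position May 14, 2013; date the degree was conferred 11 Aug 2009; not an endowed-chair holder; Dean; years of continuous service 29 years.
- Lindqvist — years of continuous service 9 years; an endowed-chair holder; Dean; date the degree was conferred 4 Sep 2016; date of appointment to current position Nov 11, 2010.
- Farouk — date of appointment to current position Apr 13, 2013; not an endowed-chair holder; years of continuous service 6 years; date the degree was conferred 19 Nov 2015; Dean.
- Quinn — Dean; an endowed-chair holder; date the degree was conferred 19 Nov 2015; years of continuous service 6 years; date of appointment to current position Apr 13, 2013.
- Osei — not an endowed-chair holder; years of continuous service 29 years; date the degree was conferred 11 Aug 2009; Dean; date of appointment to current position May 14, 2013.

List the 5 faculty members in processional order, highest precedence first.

Ferreira, Osei, Farouk, Quinn, Lindqvist

By date the degree was conferred (earlier first): Ferreira and Osei (both 11 Aug 2009); then Farouk and Quinn (both 19 Nov 2015); then Lindqvist (4 Sep 2016).
Ferreira and Osei both have date of appointment to current position May 14, 2013, so the next rule applies.
Ferreira and Osei are each Dean, so the next rule applies.
Ferreira and Osei both have years of continuous service 29 years, so the next rule applies.
Among Ferreira and Osei, alphabetically by surname: Ferreira before Osei.
Farouk and Quinn both have date of appointment to current position Apr 13, 2013, so the next rule applies.
Farouk and Quinn are each Dean, so the next rule applies.
Farouk and Quinn both have years of continuous service 6 years, so the next rule applies.
Among Farouk and Quinn, alphabetically by surname: Farouk before Quinn.
Full order: Ferreira, Osei, Farouk, Quinn, Lindqvist.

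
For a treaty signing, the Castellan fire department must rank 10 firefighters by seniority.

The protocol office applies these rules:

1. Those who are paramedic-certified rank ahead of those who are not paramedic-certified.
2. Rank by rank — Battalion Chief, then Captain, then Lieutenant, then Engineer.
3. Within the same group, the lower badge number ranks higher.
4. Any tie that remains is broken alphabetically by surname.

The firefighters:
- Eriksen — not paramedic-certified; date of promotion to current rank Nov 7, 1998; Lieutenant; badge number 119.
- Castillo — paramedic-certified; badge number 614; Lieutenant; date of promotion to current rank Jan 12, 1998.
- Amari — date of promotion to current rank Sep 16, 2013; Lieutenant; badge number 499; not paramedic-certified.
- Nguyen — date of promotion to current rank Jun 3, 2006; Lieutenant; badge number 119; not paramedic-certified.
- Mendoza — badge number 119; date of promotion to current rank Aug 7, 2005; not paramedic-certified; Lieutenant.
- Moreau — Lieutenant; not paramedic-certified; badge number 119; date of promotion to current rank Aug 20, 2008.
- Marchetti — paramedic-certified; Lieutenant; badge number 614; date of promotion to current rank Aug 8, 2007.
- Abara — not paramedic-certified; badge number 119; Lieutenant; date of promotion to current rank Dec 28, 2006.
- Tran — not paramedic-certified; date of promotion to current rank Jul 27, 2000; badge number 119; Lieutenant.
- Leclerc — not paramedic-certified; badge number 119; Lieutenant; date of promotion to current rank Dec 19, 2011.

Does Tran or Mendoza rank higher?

Mendoza

By the first rule: Castillo and Marchetti (both paramedic-certified); then Abara, Eriksen, Leclerc, Mendoza, Moreau, Nguyen, Tran and Amari (each not paramedic-certified).
Castillo and Marchetti are each Lieutenant, so the next rule applies.
Castillo and Marchetti both have badge number 614, so the next rule applies.
Among Castillo and Marchetti, alphabetically by surname: Castillo before Marchetti.
Abara, Eriksen, Leclerc, Mendoza, Moreau, Nguyen, Tran and Amari are each Lieutenant, so the next rule applies.
Among Abara, Eriksen, Leclerc, Mendoza, Moreau, Nguyen, Tran and Amari, by badge number (lower first): Abara, Eriksen, Leclerc, Mendoza, Moreau, Nguyen and Tran (119) before Amari (499).
Among Abara, Eriksen, Leclerc, Mendoza, Moreau, Nguyen and Tran, alphabetically by surname: Abara before Eriksen before Leclerc before Mendoza before Moreau before Nguyen before Tran.
So Mendoza takes precedence.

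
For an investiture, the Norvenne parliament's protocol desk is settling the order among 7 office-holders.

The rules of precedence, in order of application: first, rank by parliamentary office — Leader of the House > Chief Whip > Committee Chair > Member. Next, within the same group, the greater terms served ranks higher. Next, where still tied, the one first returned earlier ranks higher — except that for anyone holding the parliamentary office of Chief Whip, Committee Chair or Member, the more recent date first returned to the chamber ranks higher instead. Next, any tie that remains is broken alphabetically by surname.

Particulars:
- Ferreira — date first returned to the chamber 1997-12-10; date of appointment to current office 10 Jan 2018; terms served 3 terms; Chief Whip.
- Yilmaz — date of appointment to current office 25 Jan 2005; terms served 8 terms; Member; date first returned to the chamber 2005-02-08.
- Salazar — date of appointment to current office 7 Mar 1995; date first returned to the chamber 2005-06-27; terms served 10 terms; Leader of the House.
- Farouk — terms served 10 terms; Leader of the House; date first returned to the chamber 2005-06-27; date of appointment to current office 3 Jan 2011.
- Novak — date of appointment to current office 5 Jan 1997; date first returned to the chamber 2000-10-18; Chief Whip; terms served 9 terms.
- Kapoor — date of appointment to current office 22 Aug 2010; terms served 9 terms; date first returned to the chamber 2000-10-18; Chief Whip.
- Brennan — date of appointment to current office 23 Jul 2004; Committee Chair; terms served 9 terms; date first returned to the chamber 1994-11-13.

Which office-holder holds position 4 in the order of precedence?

By parliamentary office: Farouk and Salazar (Leader of the House); then Kapoor, Novak and Ferreira (Chief Whip); then Brennan (Committee Chair); then Yilmaz (Member).
Farouk and Salazar both have terms served 10 terms, so the next rule applies.
Farouk and Salazar both have date first returned to the chamber 2005-06-27, so the next rule applies.
Among Farouk and Salazar, alphabetically by surname: Farouk before Salazar.
Among Kapoor, Novak and Ferreira, by terms served (higher first): Kapoor and Novak (9 terms) before Ferreira (3 terms).
Kapoor and Novak both have date first returned to the chamber 2000-10-18, so the next rule applies.
Among Kapoor and Novak, alphabetically by surname: Kapoor before Novak.
Order: Farouk, Salazar, Kapoor, Novak, Ferreira, Brennan, Yilmaz.

Novak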